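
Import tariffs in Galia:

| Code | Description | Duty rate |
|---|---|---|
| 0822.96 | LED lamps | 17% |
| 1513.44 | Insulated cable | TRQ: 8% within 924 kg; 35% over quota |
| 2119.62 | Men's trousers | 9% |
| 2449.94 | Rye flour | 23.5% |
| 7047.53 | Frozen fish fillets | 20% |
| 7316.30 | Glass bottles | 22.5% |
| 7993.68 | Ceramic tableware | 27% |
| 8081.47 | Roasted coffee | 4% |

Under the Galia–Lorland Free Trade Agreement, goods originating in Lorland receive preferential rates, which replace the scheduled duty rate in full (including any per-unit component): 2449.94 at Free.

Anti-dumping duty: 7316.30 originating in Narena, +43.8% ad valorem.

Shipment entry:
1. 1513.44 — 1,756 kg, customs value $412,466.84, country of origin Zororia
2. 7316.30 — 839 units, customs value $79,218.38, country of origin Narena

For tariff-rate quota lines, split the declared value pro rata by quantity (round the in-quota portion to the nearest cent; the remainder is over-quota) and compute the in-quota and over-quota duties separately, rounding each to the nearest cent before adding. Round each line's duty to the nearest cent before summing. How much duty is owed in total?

Line 1 (1513.44, Zororia, 1,756 kg, $412,466.84):
Code 1513.44 is under a tariff-rate quota (threshold 924 kg). In-quota: 924 kg at 8%; over-quota: 832 kg at 35%.
Pro-rata value split: in-quota = $412,466.84 × 924/1,756 = $217,038.36; over-quota = $412,466.84 − $217,038.36 = $195,428.48.
In-quota duty = $217,038.36 × 8% = $17,363.07. Over-quota duty = $195,428.48 × 35% = $68,399.97.
Line duty = $17,363.07 + $68,399.97 = $85,763.04.
Line 2 (7316.30, Narena, 839 units, $79,218.38):
Base rate for 7316.30 is 22.5%.
Additional duty on 7316.30 from Narena: +43.8%. Applied ad valorem rate: 22.5% + 43.8% = 66.3%.
Duty = $79,218.38 × 66.3% = $52,521.79.
Total = $85,763.04 + $52,521.79 = $138,284.83.

$138,284.83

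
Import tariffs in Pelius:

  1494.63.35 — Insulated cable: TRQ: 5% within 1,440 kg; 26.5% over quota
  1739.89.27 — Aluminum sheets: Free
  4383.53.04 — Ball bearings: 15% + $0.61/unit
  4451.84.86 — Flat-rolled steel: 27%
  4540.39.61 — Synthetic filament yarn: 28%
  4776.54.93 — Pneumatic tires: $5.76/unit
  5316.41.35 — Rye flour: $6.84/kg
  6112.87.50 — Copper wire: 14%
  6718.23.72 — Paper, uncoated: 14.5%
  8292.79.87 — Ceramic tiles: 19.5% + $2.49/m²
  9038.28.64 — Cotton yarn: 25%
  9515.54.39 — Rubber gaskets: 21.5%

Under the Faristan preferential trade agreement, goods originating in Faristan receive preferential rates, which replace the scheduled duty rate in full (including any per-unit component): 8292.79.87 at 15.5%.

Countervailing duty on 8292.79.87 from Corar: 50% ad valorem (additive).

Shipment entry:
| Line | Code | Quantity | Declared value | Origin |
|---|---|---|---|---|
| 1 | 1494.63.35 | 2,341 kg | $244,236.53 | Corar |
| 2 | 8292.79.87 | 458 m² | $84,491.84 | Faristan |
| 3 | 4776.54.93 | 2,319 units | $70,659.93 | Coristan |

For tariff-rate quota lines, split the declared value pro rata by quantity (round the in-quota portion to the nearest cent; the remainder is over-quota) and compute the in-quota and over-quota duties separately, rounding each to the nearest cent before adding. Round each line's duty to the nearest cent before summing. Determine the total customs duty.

Line 1 (1494.63.35, Corar, 2,341 kg, $244,236.53):
Code 1494.63.35 is under a tariff-rate quota (threshold 1,440 kg). In-quota: 1,440 kg at 5%; over-quota: 901 kg at 26.5%.
Pro-rata value split: in-quota = $244,236.53 × 1,440/2,341 = $150,235.20; over-quota = $244,236.53 − $150,235.20 = $94,001.33.
In-quota duty = $150,235.20 × 5% = $7,511.76. Over-quota duty = $94,001.33 × 26.5% = $24,910.35.
Line duty = $7,511.76 + $24,910.35 = $32,422.11.
Line 2 (8292.79.87, Faristan, 458 m², $84,491.84):
Base rate for 8292.79.87 is 19.5% + $2.49/m².
Origin Faristan qualifies under the Pelius–Faristan agreement and 8292.79.87 is covered: preferential rate 15.5% applies instead.
The additional-duty order on 8292.79.87 targets Corar, not Faristan; it does not apply.
Duty = $84,491.84 × 15.5% = $13,096.24.
Line 3 (4776.54.93, Coristan, 2,319 units, $70,659.93):
Base rate for 4776.54.93 is $5.76/unit.
Duty = 2,319 × $5.76 = $13,357.44.
Total = $32,422.11 + $13,096.24 + $13,357.44 = $58,875.79.

$58,875.79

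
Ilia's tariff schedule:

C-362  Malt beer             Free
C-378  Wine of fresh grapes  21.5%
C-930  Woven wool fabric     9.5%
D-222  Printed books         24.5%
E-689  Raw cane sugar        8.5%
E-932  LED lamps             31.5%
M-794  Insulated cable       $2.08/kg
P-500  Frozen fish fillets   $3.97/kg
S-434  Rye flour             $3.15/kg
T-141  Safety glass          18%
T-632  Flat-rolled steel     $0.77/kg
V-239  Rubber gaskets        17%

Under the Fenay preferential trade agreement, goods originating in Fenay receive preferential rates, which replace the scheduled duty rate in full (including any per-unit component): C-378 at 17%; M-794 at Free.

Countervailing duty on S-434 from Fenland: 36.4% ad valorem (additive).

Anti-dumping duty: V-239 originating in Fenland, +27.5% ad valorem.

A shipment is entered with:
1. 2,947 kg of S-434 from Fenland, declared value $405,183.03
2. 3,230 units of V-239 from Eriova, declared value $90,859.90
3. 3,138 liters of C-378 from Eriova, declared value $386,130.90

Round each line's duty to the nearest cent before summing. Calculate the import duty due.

Line 1 (S-434, Fenland, 2,947 kg, $405,183.03):
Base rate for S-434 is $3.15/kg.
Additional duty on S-434 from Fenland: +36.4% ad valorem. Applied ad valorem rate = 36.4%.
Duty = $405,183.03 × 36.4% + 2,947 × $3.15 = $156,769.67.
Line 2 (V-239, Eriova, 3,230 units, $90,859.90):
Base rate for V-239 is 17%.
The additional-duty order on V-239 targets Fenland, not Eriova; it does not apply.
Duty = $90,859.90 × 17% = $15,446.18.
Line 3 (C-378, Eriova, 3,138 liters, $386,130.90):
Base rate for C-378 is 21.5%.
C-378 has an FTA preferential rate, but origin Eriova is not Fenay; base rate stands.
Duty = $386,130.90 × 21.5% = $83,018.14.
Total = $156,769.67 + $15,446.18 + $83,018.14 = $255,233.99.

$255,233.99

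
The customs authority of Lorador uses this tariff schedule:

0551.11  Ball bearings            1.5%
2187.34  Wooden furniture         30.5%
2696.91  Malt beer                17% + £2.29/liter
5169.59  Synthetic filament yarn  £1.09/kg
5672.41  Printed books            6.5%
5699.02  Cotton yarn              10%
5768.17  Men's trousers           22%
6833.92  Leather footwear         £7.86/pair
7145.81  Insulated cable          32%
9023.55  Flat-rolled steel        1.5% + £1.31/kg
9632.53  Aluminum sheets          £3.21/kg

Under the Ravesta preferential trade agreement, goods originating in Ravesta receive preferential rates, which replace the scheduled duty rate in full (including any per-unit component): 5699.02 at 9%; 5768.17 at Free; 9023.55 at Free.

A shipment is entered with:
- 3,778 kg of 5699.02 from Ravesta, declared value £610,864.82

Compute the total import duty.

£54,977.83

Line 1 (5699.02, Ravesta, 3,778 kg, £610,864.82):
Base rate for 5699.02 is 10%.
Origin Ravesta qualifies under the Lorador–Ravesta agreement and 5699.02 is covered: preferential rate 9% applies instead.
Duty = £610,864.82 × 9% = £54,977.83.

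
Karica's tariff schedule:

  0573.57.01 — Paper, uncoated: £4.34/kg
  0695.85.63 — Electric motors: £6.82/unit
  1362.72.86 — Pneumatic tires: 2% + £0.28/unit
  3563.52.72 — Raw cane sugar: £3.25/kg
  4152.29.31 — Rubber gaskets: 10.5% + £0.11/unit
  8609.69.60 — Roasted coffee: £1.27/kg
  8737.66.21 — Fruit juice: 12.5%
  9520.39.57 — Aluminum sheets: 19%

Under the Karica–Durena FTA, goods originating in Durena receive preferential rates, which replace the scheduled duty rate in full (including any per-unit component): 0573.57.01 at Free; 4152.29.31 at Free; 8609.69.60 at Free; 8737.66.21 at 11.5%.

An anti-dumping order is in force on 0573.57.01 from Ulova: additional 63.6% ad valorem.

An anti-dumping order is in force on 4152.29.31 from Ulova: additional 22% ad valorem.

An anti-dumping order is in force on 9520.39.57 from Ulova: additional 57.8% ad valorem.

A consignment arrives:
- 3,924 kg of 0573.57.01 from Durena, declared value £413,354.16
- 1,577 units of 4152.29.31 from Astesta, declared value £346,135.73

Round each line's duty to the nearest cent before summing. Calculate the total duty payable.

£36,517.72

Line 1 (0573.57.01, Durena, 3,924 kg, £413,354.16):
Base rate for 0573.57.01 is £4.34/kg.
Origin Durena qualifies under the Karica–Durena agreement and 0573.57.01 is covered: preferential rate Free applies instead.
The additional-duty order on 0573.57.01 targets Ulova, not Durena; it does not apply.
Duty = £413,354.16 × 0% = £0.00.
Line 2 (4152.29.31, Astesta, 1,577 units, £346,135.73):
Base rate for 4152.29.31 is 10.5% + £0.11/unit.
4152.29.31 has an FTA preferential rate, but origin Astesta is not Durena; base rate stands.
The additional-duty order on 4152.29.31 targets Ulova, not Astesta; it does not apply.
Duty = £346,135.73 × 10.5% + 1,577 × £0.11 = £36,517.72.
Total = £0.00 + £36,517.72 = £36,517.72.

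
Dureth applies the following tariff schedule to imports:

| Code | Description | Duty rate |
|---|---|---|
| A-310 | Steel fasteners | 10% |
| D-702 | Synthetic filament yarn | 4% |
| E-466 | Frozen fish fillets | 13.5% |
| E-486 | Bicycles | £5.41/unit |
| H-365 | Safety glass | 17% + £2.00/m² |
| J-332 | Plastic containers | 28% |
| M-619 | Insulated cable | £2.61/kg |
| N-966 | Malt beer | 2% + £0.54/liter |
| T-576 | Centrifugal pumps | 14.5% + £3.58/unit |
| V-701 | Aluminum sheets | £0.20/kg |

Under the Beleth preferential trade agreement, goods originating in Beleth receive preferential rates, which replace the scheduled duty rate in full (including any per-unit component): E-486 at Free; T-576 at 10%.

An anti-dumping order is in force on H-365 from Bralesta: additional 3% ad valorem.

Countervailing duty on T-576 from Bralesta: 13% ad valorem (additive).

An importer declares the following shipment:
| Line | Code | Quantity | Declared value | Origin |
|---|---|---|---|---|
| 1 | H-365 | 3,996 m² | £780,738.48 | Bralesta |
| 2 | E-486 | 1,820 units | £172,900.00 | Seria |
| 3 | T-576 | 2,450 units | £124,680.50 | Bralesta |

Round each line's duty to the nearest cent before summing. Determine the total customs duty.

£217,044.04

Line 1 (H-365, Bralesta, 3,996 m², £780,738.48):
Base rate for H-365 is 17% + £2.00/m².
Additional duty on H-365 from Bralesta: +3%. Applied ad valorem rate: 17% + 3% = 20%.
Duty = £780,738.48 × 20% + 3,996 × £2.00 = £164,139.70.
Line 2 (E-486, Seria, 1,820 units, £172,900.00):
Base rate for E-486 is £5.41/unit.
E-486 has an FTA preferential rate, but origin Seria is not Beleth; base rate stands.
Duty = 1,820 × £5.41 = £9,846.20.
Line 3 (T-576, Bralesta, 2,450 units, £124,680.50):
Base rate for T-576 is 14.5% + £3.58/unit.
T-576 has an FTA preferential rate, but origin Bralesta is not Beleth; base rate stands.
Additional duty on T-576 from Bralesta: +13%. Applied ad valorem rate: 14.5% + 13% = 27.5%.
Duty = £124,680.50 × 27.5% + 2,450 × £3.58 = £43,058.14.
Total = £164,139.70 + £9,846.20 + £43,058.14 = £217,044.04.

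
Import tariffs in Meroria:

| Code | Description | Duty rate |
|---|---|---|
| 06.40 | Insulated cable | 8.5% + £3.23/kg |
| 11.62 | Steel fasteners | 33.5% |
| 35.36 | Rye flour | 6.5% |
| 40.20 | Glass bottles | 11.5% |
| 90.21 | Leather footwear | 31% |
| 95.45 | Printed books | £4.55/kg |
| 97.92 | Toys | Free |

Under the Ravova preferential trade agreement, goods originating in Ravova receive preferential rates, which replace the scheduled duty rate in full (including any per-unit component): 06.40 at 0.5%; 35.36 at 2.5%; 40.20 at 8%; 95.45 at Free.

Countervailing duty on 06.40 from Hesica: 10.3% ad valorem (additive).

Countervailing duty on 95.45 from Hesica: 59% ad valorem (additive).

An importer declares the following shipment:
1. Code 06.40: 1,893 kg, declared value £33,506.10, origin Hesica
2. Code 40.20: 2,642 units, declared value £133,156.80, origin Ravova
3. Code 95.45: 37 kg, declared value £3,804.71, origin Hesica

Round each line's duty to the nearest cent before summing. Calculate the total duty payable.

£25,479.21

Line 1 (06.40, Hesica, 1,893 kg, £33,506.10):
Base rate for 06.40 is 8.5% + £3.23/kg.
06.40 has an FTA preferential rate, but origin Hesica is not Ravova; base rate stands.
Additional duty on 06.40 from Hesica: +10.3%. Applied ad valorem rate: 8.5% + 10.3% = 18.8%.
Duty = £33,506.10 × 18.8% + 1,893 × £3.23 = £12,413.54.
Line 2 (40.20, Ravova, 2,642 units, £133,156.80):
Base rate for 40.20 is 11.5%.
Origin Ravova qualifies under the Meroria–Ravova agreement and 40.20 is covered: preferential rate 8% applies instead.
Duty = £133,156.80 × 8% = £10,652.54.
Line 3 (95.45, Hesica, 37 kg, £3,804.71):
Base rate for 95.45 is £4.55/kg.
95.45 has an FTA preferential rate, but origin Hesica is not Ravova; base rate stands.
Additional duty on 95.45 from Hesica: +59% ad valorem. Applied ad valorem rate = 59%.
Duty = £3,804.71 × 59% + 37 × £4.55 = £2,413.13.
Total = £12,413.54 + £10,652.54 + £2,413.13 = £25,479.21.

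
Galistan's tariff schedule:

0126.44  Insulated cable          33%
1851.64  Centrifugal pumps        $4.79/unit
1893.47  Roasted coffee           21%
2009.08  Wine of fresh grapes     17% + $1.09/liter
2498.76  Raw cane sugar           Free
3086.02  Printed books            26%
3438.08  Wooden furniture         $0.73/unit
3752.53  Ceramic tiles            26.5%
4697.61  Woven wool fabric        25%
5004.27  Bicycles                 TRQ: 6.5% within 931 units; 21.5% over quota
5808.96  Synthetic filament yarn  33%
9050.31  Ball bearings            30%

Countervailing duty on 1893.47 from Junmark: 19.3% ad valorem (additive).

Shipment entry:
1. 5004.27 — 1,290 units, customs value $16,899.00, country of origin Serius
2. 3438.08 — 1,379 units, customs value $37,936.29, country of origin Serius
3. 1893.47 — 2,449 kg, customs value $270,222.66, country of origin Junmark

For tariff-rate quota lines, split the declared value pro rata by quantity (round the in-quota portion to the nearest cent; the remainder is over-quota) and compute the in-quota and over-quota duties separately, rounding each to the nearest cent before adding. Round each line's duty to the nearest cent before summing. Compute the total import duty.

$111,710.27

Line 1 (5004.27, Serius, 1,290 units, $16,899.00):
Code 5004.27 is under a tariff-rate quota (threshold 931 units). In-quota: 931 units at 6.5%; over-quota: 359 units at 21.5%.
Pro-rata value split: in-quota = $16,899.00 × 931/1,290 = $12,196.10; over-quota = $16,899.00 − $12,196.10 = $4,702.90.
In-quota duty = $12,196.10 × 6.5% = $792.75. Over-quota duty = $4,702.90 × 21.5% = $1,011.12.
Line duty = $792.75 + $1,011.12 = $1,803.87.
Line 2 (3438.08, Serius, 1,379 units, $37,936.29):
Base rate for 3438.08 is $0.73/unit.
Duty = 1,379 × $0.73 = $1,006.67.
Line 3 (1893.47, Junmark, 2,449 kg, $270,222.66):
Base rate for 1893.47 is 21%.
Additional duty on 1893.47 from Junmark: +19.3%. Applied ad valorem rate: 21% + 19.3% = 40.3%.
Duty = $270,222.66 × 40.3% = $108,899.73.
Total = $1,803.87 + $1,006.67 + $108,899.73 = $111,710.27.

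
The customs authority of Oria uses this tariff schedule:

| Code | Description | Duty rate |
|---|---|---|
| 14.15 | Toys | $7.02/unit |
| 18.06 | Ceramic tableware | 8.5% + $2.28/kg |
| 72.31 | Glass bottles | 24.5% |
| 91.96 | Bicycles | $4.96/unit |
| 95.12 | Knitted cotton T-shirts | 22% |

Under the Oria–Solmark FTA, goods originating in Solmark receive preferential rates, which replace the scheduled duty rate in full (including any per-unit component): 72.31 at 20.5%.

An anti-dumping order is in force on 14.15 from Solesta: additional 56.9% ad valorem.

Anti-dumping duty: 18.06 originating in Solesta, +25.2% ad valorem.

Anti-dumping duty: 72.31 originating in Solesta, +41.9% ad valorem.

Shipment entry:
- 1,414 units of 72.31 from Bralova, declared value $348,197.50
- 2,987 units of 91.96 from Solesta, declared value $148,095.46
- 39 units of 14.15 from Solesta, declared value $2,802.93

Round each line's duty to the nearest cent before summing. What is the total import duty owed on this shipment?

Line 1 (72.31, Bralova, 1,414 units, $348,197.50):
Base rate for 72.31 is 24.5%.
72.31 has an FTA preferential rate, but origin Bralova is not Solmark; base rate stands.
The additional-duty order on 72.31 targets Solesta, not Bralova; it does not apply.
Duty = $348,197.50 × 24.5% = $85,308.39.
Line 2 (91.96, Solesta, 2,987 units, $148,095.46):
Base rate for 91.96 is $4.96/unit.
Duty = 2,987 × $4.96 = $14,815.52.
Line 3 (14.15, Solesta, 39 units, $2,802.93):
Base rate for 14.15 is $7.02/unit.
Additional duty on 14.15 from Solesta: +56.9% ad valorem. Applied ad valorem rate = 56.9%.
Duty = $2,802.93 × 56.9% + 39 × $7.02 = $1,868.65.
Total = $85,308.39 + $14,815.52 + $1,868.65 = $101,992.56.

$101,992.56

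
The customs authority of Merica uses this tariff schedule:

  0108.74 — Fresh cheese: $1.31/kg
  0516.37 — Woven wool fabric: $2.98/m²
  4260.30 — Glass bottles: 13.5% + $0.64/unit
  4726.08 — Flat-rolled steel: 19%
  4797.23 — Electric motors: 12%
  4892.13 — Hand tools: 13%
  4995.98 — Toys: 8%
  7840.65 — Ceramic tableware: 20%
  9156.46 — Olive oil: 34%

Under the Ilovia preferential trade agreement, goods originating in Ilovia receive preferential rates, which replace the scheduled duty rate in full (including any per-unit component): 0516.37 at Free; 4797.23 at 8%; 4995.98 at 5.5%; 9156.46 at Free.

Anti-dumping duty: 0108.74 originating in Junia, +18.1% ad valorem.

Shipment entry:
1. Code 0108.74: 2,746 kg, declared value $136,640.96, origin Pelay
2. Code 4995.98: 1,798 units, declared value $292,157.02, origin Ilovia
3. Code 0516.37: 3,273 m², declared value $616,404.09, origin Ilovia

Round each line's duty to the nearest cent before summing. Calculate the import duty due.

$19,665.90

Line 1 (0108.74, Pelay, 2,746 kg, $136,640.96):
Base rate for 0108.74 is $1.31/kg.
The additional-duty order on 0108.74 targets Junia, not Pelay; it does not apply.
Duty = 2,746 × $1.31 = $3,597.26.
Line 2 (4995.98, Ilovia, 1,798 units, $292,157.02):
Base rate for 4995.98 is 8%.
Origin Ilovia qualifies under the Merica–Ilovia agreement and 4995.98 is covered: preferential rate 5.5% applies instead.
Duty = $292,157.02 × 5.5% = $16,068.64.
Line 3 (0516.37, Ilovia, 3,273 m², $616,404.09):
Base rate for 0516.37 is $2.98/m².
Origin Ilovia qualifies under the Merica–Ilovia agreement and 0516.37 is covered: preferential rate Free applies instead.
Duty = $616,404.09 × 0% = $0.00.
Total = $3,597.26 + $16,068.64 + $0.00 = $19,665.90.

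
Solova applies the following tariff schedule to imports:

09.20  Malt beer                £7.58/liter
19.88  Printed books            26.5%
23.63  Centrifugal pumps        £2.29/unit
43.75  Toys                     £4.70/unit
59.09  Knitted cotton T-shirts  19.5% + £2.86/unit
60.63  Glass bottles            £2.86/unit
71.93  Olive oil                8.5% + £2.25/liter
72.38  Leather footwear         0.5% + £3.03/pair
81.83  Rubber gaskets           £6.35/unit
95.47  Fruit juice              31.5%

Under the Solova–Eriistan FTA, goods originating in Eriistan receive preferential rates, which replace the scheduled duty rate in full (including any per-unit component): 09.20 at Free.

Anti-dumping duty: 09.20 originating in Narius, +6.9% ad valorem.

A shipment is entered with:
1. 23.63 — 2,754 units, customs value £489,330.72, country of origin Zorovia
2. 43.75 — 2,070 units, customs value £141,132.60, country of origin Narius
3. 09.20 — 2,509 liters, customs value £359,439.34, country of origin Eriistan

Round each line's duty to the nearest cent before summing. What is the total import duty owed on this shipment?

Line 1 (23.63, Zorovia, 2,754 units, £489,330.72):
Base rate for 23.63 is £2.29/unit.
Duty = 2,754 × £2.29 = £6,306.66.
Line 2 (43.75, Narius, 2,070 units, £141,132.60):
Base rate for 43.75 is £4.70/unit.
Duty = 2,070 × £4.70 = £9,729.00.
Line 3 (09.20, Eriistan, 2,509 liters, £359,439.34):
Base rate for 09.20 is £7.58/liter.
Origin Eriistan qualifies under the Solova–Eriistan agreement and 09.20 is covered: preferential rate Free applies instead.
The additional-duty order on 09.20 targets Narius, not Eriistan; it does not apply.
Duty = £359,439.34 × 0% = £0.00.
Total = £6,306.66 + £9,729.00 + £0.00 = £16,035.66.

£16,035.66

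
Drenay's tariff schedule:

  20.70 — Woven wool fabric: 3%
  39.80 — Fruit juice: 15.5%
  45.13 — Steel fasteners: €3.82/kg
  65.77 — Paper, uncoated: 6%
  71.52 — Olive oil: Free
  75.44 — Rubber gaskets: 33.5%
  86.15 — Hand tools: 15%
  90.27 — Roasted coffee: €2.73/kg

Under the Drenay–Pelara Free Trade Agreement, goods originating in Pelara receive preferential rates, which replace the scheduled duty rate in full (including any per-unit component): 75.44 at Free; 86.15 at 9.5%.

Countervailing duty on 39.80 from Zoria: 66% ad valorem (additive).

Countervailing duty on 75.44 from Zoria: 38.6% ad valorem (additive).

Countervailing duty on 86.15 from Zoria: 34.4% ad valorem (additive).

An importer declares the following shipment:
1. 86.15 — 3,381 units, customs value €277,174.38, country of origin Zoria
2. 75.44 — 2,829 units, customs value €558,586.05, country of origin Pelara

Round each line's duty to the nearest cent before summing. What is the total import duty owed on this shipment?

Line 1 (86.15, Zoria, 3,381 units, €277,174.38):
Base rate for 86.15 is 15%.
86.15 has an FTA preferential rate, but origin Zoria is not Pelara; base rate stands.
Additional duty on 86.15 from Zoria: +34.4%. Applied ad valorem rate: 15% + 34.4% = 49.4%.
Duty = €277,174.38 × 49.4% = €136,924.14.
Line 2 (75.44, Pelara, 2,829 units, €558,586.05):
Base rate for 75.44 is 33.5%.
Origin Pelara qualifies under the Drenay–Pelara agreement and 75.44 is covered: preferential rate Free applies instead.
The additional-duty order on 75.44 targets Zoria, not Pelara; it does not apply.
Duty = €558,586.05 × 0% = €0.00.
Total = €136,924.14 + €0.00 = €136,924.14.

€136,924.14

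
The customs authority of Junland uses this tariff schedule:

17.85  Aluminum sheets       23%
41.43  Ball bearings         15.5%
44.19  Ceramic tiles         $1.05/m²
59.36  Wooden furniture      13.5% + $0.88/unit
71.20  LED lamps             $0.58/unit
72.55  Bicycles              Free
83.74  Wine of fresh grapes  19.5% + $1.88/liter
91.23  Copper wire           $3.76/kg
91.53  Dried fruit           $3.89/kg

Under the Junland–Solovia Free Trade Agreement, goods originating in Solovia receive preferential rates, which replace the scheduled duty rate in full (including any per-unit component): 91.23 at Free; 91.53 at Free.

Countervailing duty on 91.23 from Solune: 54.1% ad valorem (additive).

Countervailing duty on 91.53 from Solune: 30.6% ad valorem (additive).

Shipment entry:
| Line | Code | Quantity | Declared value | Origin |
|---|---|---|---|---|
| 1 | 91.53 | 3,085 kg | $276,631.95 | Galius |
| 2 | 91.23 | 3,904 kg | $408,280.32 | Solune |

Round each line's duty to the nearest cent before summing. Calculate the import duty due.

Line 1 (91.53, Galius, 3,085 kg, $276,631.95):
Base rate for 91.53 is $3.89/kg.
91.53 has an FTA preferential rate, but origin Galius is not Solovia; base rate stands.
The additional-duty order on 91.53 targets Solune, not Galius; it does not apply.
Duty = 3,085 × $3.89 = $12,000.65.
Line 2 (91.23, Solune, 3,904 kg, $408,280.32):
Base rate for 91.23 is $3.76/kg.
91.23 has an FTA preferential rate, but origin Solune is not Solovia; base rate stands.
Additional duty on 91.23 from Solune: +54.1% ad valorem. Applied ad valorem rate = 54.1%.
Duty = $408,280.32 × 54.1% + 3,904 × $3.76 = $235,558.69.
Total = $12,000.65 + $235,558.69 = $247,559.34.

$247,559.34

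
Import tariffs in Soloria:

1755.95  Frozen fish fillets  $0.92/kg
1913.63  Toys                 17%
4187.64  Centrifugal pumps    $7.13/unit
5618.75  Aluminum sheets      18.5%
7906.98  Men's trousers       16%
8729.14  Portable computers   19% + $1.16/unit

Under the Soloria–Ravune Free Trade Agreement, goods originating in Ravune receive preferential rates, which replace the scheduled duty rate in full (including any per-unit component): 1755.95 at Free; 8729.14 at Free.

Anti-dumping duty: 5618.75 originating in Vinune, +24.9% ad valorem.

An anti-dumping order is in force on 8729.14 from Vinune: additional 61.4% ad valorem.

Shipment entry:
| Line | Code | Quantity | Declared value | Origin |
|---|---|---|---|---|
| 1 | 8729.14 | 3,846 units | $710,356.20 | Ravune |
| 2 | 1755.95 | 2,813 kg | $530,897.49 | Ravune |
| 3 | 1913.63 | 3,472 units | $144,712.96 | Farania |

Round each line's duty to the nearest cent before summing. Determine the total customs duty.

$24,601.20

Line 1 (8729.14, Ravune, 3,846 units, $710,356.20):
Base rate for 8729.14 is 19% + $1.16/unit.
Origin Ravune qualifies under the Soloria–Ravune agreement and 8729.14 is covered: preferential rate Free applies instead.
The additional-duty order on 8729.14 targets Vinune, not Ravune; it does not apply.
Duty = $710,356.20 × 0% = $0.00.
Line 2 (1755.95, Ravune, 2,813 kg, $530,897.49):
Base rate for 1755.95 is $0.92/kg.
Origin Ravune qualifies under the Soloria–Ravune agreement and 1755.95 is covered: preferential rate Free applies instead.
Duty = $530,897.49 × 0% = $0.00.
Line 3 (1913.63, Farania, 3,472 units, $144,712.96):
Base rate for 1913.63 is 17%.
Duty = $144,712.96 × 17% = $24,601.20.
Total = $0.00 + $0.00 + $24,601.20 = $24,601.20.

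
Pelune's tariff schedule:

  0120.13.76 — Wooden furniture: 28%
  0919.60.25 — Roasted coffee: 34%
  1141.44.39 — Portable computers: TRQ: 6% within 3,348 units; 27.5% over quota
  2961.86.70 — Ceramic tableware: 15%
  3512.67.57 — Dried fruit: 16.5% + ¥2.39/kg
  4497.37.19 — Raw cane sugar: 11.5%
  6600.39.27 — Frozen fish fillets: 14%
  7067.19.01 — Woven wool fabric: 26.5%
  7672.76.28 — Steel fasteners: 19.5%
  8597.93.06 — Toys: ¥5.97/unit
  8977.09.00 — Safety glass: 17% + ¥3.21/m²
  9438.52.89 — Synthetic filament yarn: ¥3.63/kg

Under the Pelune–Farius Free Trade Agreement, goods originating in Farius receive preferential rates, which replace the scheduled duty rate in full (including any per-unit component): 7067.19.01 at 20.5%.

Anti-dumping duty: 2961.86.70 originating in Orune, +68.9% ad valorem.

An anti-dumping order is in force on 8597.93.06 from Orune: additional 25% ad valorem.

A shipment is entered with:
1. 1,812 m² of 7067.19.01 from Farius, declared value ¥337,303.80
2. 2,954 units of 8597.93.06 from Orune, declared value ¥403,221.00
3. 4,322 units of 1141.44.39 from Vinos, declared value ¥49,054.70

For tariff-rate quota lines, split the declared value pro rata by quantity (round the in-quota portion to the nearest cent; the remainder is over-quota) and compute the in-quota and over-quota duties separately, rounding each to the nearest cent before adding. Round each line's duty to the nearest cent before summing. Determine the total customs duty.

¥192,908.00

Line 1 (7067.19.01, Farius, 1,812 m², ¥337,303.80):
Base rate for 7067.19.01 is 26.5%.
Origin Farius qualifies under the Pelune–Farius agreement and 7067.19.01 is covered: preferential rate 20.5% applies instead.
Duty = ¥337,303.80 × 20.5% = ¥69,147.28.
Line 2 (8597.93.06, Orune, 2,954 units, ¥403,221.00):
Base rate for 8597.93.06 is ¥5.97/unit.
Additional duty on 8597.93.06 from Orune: +25% ad valorem. Applied ad valorem rate = 25%.
Duty = ¥403,221.00 × 25% + 2,954 × ¥5.97 = ¥118,440.63.
Line 3 (1141.44.39, Vinos, 4,322 units, ¥49,054.70):
Code 1141.44.39 is under a tariff-rate quota (threshold 3,348 units). In-quota: 3,348 units at 6%; over-quota: 974 units at 27.5%.
Pro-rata value split: in-quota = ¥49,054.70 × 3,348/4,322 = ¥37,999.80; over-quota = ¥49,054.70 − ¥37,999.80 = ¥11,054.90.
In-quota duty = ¥37,999.80 × 6% = ¥2,279.99. Over-quota duty = ¥11,054.90 × 27.5% = ¥3,040.10.
Line duty = ¥2,279.99 + ¥3,040.10 = ¥5,320.09.
Total = ¥69,147.28 + ¥118,440.63 + ¥5,320.09 = ¥192,908.00.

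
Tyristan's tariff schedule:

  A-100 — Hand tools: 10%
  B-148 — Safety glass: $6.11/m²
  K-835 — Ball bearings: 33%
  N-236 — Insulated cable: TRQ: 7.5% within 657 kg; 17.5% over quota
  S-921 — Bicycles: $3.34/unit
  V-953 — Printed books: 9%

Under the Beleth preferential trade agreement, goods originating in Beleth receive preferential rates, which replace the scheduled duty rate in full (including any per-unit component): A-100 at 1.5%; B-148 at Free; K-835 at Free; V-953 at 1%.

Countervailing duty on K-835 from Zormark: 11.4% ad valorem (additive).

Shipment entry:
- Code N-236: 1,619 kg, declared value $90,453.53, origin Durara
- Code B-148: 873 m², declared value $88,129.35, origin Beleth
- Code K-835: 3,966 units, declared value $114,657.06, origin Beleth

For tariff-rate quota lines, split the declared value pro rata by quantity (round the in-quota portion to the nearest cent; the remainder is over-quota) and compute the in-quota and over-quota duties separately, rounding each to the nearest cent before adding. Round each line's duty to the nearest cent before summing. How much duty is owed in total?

$12,158.70

Line 1 (N-236, Durara, 1,619 kg, $90,453.53):
Code N-236 is under a tariff-rate quota (threshold 657 kg). In-quota: 657 kg at 7.5%; over-quota: 962 kg at 17.5%.
Pro-rata value split: in-quota = $90,453.53 × 657/1,619 = $36,706.59; over-quota = $90,453.53 − $36,706.59 = $53,746.94.
In-quota duty = $36,706.59 × 7.5% = $2,752.99. Over-quota duty = $53,746.94 × 17.5% = $9,405.71.
Line duty = $2,752.99 + $9,405.71 = $12,158.70.
Line 2 (B-148, Beleth, 873 m², $88,129.35):
Base rate for B-148 is $6.11/m².
Origin Beleth qualifies under the Tyristan–Beleth agreement and B-148 is covered: preferential rate Free applies instead.
Duty = $88,129.35 × 0% = $0.00.
Line 3 (K-835, Beleth, 3,966 units, $114,657.06):
Base rate for K-835 is 33%.
Origin Beleth qualifies under the Tyristan–Beleth agreement and K-835 is covered: preferential rate Free applies instead.
The additional-duty order on K-835 targets Zormark, not Beleth; it does not apply.
Duty = $114,657.06 × 0% = $0.00.
Total = $12,158.70 + $0.00 + $0.00 = $12,158.70.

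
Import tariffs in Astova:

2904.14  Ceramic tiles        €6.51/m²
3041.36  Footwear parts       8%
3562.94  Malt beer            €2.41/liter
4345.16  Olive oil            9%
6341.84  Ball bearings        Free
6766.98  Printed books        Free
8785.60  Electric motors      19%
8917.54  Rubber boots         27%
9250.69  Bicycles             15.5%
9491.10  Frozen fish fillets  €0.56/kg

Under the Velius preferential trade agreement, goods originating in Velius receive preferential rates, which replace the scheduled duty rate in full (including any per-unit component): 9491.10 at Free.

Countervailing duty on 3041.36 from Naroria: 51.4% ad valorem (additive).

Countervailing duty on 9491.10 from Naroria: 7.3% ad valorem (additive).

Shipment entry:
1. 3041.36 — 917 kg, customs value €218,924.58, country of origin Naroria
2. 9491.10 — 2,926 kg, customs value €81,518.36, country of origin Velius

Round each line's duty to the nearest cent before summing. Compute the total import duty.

Line 1 (3041.36, Naroria, 917 kg, €218,924.58):
Base rate for 3041.36 is 8%.
Additional duty on 3041.36 from Naroria: +51.4%. Applied ad valorem rate: 8% + 51.4% = 59.4%.
Duty = €218,924.58 × 59.4% = €130,041.20.
Line 2 (9491.10, Velius, 2,926 kg, €81,518.36):
Base rate for 9491.10 is €0.56/kg.
Origin Velius qualifies under the Astova–Velius agreement and 9491.10 is covered: preferential rate Free applies instead.
The additional-duty order on 9491.10 targets Naroria, not Velius; it does not apply.
Duty = €81,518.36 × 0% = €0.00.
Total = €130,041.20 + €0.00 = €130,041.20.

€130,041.20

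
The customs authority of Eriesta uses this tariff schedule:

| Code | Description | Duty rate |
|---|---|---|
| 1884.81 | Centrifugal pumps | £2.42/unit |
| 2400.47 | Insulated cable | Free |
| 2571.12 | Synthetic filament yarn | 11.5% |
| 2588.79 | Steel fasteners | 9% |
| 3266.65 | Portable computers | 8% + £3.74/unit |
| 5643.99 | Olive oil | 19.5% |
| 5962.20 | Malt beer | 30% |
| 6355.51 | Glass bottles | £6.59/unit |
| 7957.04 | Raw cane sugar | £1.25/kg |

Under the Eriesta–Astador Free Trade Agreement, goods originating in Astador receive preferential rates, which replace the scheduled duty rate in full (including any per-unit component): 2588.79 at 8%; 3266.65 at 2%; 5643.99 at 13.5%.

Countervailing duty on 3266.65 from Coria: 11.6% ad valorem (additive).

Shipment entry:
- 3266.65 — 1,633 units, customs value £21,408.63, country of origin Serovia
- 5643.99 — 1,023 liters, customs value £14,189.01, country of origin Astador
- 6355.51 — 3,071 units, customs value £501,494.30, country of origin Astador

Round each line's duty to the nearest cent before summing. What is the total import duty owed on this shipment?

Line 1 (3266.65, Serovia, 1,633 units, £21,408.63):
Base rate for 3266.65 is 8% + £3.74/unit.
3266.65 has an FTA preferential rate, but origin Serovia is not Astador; base rate stands.
The additional-duty order on 3266.65 targets Coria, not Serovia; it does not apply.
Duty = £21,408.63 × 8% + 1,633 × £3.74 = £7,820.11.
Line 2 (5643.99, Astador, 1,023 liters, £14,189.01):
Base rate for 5643.99 is 19.5%.
Origin Astador qualifies under the Eriesta–Astador agreement and 5643.99 is covered: preferential rate 13.5% applies instead.
Duty = £14,189.01 × 13.5% = £1,915.52.
Line 3 (6355.51, Astador, 3,071 units, £501,494.30):
Base rate for 6355.51 is £6.59/unit.
Origin Astador is the FTA partner but 6355.51 is not on the preference list; base rate stands.
Duty = 3,071 × £6.59 = £20,237.89.
Total = £7,820.11 + £1,915.52 + £20,237.89 = £29,973.52.

£29,973.52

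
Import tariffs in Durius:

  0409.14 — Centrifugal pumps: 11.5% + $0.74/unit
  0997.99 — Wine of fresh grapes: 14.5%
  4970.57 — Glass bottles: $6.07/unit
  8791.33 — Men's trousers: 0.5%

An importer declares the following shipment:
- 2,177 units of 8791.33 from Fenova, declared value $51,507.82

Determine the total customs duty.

$257.54

Line 1 (8791.33, Fenova, 2,177 units, $51,507.82):
Base rate for 8791.33 is 0.5%.
Duty = $51,507.82 × 0.5% = $257.54.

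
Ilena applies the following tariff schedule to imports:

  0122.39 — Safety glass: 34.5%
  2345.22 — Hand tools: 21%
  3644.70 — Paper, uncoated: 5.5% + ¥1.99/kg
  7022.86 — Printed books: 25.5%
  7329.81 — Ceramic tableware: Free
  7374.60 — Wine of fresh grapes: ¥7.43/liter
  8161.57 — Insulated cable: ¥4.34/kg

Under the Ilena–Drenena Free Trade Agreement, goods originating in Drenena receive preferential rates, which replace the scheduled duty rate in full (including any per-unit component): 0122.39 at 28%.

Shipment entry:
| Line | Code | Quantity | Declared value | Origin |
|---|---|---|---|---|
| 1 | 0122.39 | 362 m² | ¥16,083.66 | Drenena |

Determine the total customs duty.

Line 1 (0122.39, Drenena, 362 m², ¥16,083.66):
Base rate for 0122.39 is 34.5%.
Origin Drenena qualifies under the Ilena–Drenena agreement and 0122.39 is covered: preferential rate 28% applies instead.
Duty = ¥16,083.66 × 28% = ¥4,503.42.

¥4,503.42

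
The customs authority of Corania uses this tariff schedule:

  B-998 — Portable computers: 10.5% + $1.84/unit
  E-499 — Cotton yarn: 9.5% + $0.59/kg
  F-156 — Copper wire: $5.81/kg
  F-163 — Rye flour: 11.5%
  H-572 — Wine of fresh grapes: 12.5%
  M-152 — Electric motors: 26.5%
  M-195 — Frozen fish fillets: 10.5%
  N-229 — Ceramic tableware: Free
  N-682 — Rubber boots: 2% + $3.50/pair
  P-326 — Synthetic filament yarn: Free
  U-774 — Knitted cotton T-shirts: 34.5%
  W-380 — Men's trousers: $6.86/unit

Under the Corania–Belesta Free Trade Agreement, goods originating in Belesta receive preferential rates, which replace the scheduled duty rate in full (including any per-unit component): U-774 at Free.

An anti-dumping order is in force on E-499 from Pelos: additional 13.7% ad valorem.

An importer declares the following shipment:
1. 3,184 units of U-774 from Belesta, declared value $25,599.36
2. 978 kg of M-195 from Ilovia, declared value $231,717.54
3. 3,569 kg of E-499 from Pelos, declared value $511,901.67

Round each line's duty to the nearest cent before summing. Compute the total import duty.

$145,197.24

Line 1 (U-774, Belesta, 3,184 units, $25,599.36):
Base rate for U-774 is 34.5%.
Origin Belesta qualifies under the Corania–Belesta agreement and U-774 is covered: preferential rate Free applies instead.
Duty = $25,599.36 × 0% = $0.00.
Line 2 (M-195, Ilovia, 978 kg, $231,717.54):
Base rate for M-195 is 10.5%.
Duty = $231,717.54 × 10.5% = $24,330.34.
Line 3 (E-499, Pelos, 3,569 kg, $511,901.67):
Base rate for E-499 is 9.5% + $0.59/kg.
Additional duty on E-499 from Pelos: +13.7%. Applied ad valorem rate: 9.5% + 13.7% = 23.2%.
Duty = $511,901.67 × 23.2% + 3,569 × $0.59 = $120,866.90.
Total = $0.00 + $24,330.34 + $120,866.90 = $145,197.24.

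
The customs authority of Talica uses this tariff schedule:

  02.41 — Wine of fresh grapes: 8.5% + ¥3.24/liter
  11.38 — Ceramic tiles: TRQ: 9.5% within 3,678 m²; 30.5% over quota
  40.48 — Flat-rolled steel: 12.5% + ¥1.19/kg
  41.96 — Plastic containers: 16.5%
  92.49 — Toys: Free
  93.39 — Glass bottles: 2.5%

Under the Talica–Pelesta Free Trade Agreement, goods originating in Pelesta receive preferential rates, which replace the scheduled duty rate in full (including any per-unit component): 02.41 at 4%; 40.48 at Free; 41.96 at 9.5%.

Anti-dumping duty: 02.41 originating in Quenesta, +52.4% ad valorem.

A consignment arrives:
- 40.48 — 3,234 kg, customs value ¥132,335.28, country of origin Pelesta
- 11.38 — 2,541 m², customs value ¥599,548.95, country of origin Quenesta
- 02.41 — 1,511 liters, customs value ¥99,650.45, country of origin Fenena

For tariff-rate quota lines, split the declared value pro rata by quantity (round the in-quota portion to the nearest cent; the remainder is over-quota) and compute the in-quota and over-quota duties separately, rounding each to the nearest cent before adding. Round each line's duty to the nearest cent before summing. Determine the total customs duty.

¥70,323.08

Line 1 (40.48, Pelesta, 3,234 kg, ¥132,335.28):
Base rate for 40.48 is 12.5% + ¥1.19/kg.
Origin Pelesta qualifies under the Talica–Pelesta agreement and 40.48 is covered: preferential rate Free applies instead.
Duty = ¥132,335.28 × 0% = ¥0.00.
Line 2 (11.38, Quenesta, 2,541 m², ¥599,548.95):
Code 11.38 is under a tariff-rate quota (threshold 3,678 m²). Quantity 2,541 m² is within the quota, so the in-quota rate 9.5% applies to the full value.
Duty = ¥599,548.95 × 9.5% = ¥56,957.15.
Line 3 (02.41, Fenena, 1,511 liters, ¥99,650.45):
Base rate for 02.41 is 8.5% + ¥3.24/liter.
02.41 has an FTA preferential rate, but origin Fenena is not Pelesta; base rate stands.
The additional-duty order on 02.41 targets Quenesta, not Fenena; it does not apply.
Duty = ¥99,650.45 × 8.5% + 1,511 × ¥3.24 = ¥13,365.93.
Total = ¥0.00 + ¥56,957.15 + ¥13,365.93 = ¥70,323.08.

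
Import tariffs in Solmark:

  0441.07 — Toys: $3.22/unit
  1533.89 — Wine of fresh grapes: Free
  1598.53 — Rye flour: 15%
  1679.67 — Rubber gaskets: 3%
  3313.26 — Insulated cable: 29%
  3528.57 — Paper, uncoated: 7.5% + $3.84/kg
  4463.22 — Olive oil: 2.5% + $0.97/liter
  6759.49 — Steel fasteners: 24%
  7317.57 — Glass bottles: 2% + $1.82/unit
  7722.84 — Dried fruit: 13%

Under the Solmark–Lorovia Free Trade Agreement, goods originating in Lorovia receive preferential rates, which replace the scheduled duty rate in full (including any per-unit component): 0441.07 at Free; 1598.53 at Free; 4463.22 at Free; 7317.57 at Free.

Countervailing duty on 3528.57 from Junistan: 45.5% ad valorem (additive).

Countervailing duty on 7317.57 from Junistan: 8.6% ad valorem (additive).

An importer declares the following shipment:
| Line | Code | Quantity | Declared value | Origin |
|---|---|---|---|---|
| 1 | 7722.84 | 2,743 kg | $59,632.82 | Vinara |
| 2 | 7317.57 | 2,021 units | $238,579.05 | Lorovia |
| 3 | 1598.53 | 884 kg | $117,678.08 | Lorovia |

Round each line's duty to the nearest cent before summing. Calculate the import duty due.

Line 1 (7722.84, Vinara, 2,743 kg, $59,632.82):
Base rate for 7722.84 is 13%.
Duty = $59,632.82 × 13% = $7,752.27.
Line 2 (7317.57, Lorovia, 2,021 units, $238,579.05):
Base rate for 7317.57 is 2% + $1.82/unit.
Origin Lorovia qualifies under the Solmark–Lorovia agreement and 7317.57 is covered: preferential rate Free applies instead.
The additional-duty order on 7317.57 targets Junistan, not Lorovia; it does not apply.
Duty = $238,579.05 × 0% = $0.00.
Line 3 (1598.53, Lorovia, 884 kg, $117,678.08):
Base rate for 1598.53 is 15%.
Origin Lorovia qualifies under the Solmark–Lorovia agreement and 1598.53 is covered: preferential rate Free applies instead.
Duty = $117,678.08 × 0% = $0.00.
Total = $7,752.27 + $0.00 + $0.00 = $7,752.27.

$7,752.27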